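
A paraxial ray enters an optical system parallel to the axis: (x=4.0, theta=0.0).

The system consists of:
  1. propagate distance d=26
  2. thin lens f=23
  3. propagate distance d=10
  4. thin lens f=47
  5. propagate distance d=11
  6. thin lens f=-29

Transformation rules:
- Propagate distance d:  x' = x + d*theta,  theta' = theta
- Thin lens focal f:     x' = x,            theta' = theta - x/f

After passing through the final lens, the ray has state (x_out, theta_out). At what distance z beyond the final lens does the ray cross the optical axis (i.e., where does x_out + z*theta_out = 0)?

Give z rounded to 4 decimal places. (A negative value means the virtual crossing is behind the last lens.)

Answer: -0.7943

Derivation:
Initial: x=4.0000 theta=0.0000
After 1 (propagate distance d=26): x=4.0000 theta=0.0000
After 2 (thin lens f=23): x=4.0000 theta=-4/23 (≈-0.1739)
After 3 (propagate distance d=10): x=52/23 (≈2.2609) theta=-4/23 (≈-0.1739)
After 4 (thin lens f=47): x=52/23 (≈2.2609) theta=-240/1081 (≈-0.2220)
After 5 (propagate distance d=11): x=-196/1081 (≈-0.1813) theta=-240/1081 (≈-0.2220)
After 6 (thin lens f=-29): x=-196/1081 (≈-0.1813) theta=-7156/31349 (≈-0.2283)
z_focus = -x_out/theta_out = -(-196/1081)/(-7156/31349) = -1421/1789 ≈ -0.7943
Rounded to 4 decimal places: z = -0.7943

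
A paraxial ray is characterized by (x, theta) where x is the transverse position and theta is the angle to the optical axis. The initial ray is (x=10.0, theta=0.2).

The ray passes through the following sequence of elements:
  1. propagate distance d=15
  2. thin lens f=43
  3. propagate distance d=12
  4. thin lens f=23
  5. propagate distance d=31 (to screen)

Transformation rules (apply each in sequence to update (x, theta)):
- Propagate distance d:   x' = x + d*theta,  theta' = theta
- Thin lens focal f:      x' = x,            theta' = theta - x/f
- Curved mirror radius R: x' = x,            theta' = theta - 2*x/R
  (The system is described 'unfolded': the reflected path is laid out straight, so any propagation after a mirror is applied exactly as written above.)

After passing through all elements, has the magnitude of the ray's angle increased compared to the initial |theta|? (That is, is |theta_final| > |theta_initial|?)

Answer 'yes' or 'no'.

Answer: yes

Derivation:
Initial: x=10.0000 theta=0.2000
After 1 (propagate distance d=15): x=13.0000 theta=0.2000
After 2 (thin lens f=43): x=13.0000 theta=-22/215 (≈-0.1023)
After 3 (propagate distance d=12): x=2531/215 (≈11.7721) theta=-22/215 (≈-0.1023)
After 4 (thin lens f=23): x=2531/215 (≈11.7721) theta=-3037/4945 (≈-0.6142)
After 5 (propagate distance d=31 (to screen)): x=-35934/4945 (≈-7.2667) theta=-3037/4945 (≈-0.6142)
|theta_initial|=0.2000 |theta_final|=3037/4945 (≈0.6142) -> increased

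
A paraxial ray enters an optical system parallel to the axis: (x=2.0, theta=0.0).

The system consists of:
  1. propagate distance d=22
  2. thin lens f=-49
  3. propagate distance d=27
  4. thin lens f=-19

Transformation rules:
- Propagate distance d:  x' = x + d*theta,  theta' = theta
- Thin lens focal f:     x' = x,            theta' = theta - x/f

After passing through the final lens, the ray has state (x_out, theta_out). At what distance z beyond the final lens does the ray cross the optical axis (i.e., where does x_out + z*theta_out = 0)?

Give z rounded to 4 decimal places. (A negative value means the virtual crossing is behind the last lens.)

Initial: x=2.0000 theta=0.0000
After 1 (propagate distance d=22): x=2.0000 theta=0.0000
After 2 (thin lens f=-49): x=2.0000 theta=2/49 (≈0.0408)
After 3 (propagate distance d=27): x=152/49 (≈3.1020) theta=2/49 (≈0.0408)
After 4 (thin lens f=-19): x=152/49 (≈3.1020) theta=10/49 (≈0.2041)
z_focus = -x_out/theta_out = -(152/49)/(10/49) = -15.2000
Rounded to 4 decimal places: z = -15.2000

Answer: -15.2000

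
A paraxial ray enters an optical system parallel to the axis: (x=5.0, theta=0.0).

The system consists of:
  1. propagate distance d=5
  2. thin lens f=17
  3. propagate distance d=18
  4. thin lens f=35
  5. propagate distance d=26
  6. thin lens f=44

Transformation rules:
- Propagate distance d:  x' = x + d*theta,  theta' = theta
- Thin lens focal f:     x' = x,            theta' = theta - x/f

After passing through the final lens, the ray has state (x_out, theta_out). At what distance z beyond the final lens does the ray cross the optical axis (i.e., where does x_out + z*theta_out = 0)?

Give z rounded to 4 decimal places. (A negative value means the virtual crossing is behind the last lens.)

Initial: x=5.0000 theta=0.0000
After 1 (propagate distance d=5): x=5.0000 theta=0.0000
After 2 (thin lens f=17): x=5.0000 theta=-5/17 (≈-0.2941)
After 3 (propagate distance d=18): x=-5/17 (≈-0.2941) theta=-5/17 (≈-0.2941)
After 4 (thin lens f=35): x=-5/17 (≈-0.2941) theta=-2/7 (≈-0.2857)
After 5 (propagate distance d=26): x=-919/119 (≈-7.7227) theta=-2/7 (≈-0.2857)
After 6 (thin lens f=44): x=-919/119 (≈-7.7227) theta=-577/5236 (≈-0.1102)
z_focus = -x_out/theta_out = -(-919/119)/(-577/5236) = -40436/577 ≈ -70.0797
Rounded to 4 decimal places: z = -70.0797

Answer: -70.0797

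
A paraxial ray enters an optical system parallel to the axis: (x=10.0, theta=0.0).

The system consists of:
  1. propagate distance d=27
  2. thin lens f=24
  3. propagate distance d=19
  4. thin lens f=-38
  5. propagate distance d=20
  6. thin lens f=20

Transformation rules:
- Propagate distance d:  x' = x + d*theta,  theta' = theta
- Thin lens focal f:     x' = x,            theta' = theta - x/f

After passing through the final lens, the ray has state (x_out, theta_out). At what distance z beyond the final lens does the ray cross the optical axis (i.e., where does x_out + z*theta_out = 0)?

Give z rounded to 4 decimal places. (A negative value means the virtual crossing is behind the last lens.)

Answer: -49.4737

Derivation:
Initial: x=10.0000 theta=0.0000
After 1 (propagate distance d=27): x=10.0000 theta=0.0000
After 2 (thin lens f=24): x=10.0000 theta=-5/12 (≈-0.4167)
After 3 (propagate distance d=19): x=25/12 (≈2.0833) theta=-5/12 (≈-0.4167)
After 4 (thin lens f=-38): x=25/12 (≈2.0833) theta=-55/152 (≈-0.3618)
After 5 (propagate distance d=20): x=-1175/228 (≈-5.1535) theta=-55/152 (≈-0.3618)
After 6 (thin lens f=20): x=-1175/228 (≈-5.1535) theta=-5/48 (≈-0.1042)
z_focus = -x_out/theta_out = -(-1175/228)/(-5/48) = -940/19 ≈ -49.4737
Rounded to 4 decimal places: z = -49.4737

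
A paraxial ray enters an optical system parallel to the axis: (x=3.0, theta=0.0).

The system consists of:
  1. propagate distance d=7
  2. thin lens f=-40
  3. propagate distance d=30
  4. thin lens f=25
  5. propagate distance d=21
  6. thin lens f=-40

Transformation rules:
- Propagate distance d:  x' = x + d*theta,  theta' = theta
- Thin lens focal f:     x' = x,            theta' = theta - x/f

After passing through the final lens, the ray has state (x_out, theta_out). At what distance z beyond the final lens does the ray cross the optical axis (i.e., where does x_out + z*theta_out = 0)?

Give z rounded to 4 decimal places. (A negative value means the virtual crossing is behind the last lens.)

Initial: x=3.0000 theta=0.0000
After 1 (propagate distance d=7): x=3.0000 theta=0.0000
After 2 (thin lens f=-40): x=3.0000 theta=0.0750
After 3 (propagate distance d=30): x=5.2500 theta=0.0750
After 4 (thin lens f=25): x=5.2500 theta=-0.1350
After 5 (propagate distance d=21): x=2.4150 theta=-0.1350
After 6 (thin lens f=-40): x=2.4150 theta=-597/8000 (≈-0.0746)
z_focus = -x_out/theta_out = -(2.4150)/(-597/8000) = 6440/199 ≈ 32.3618
Rounded to 4 decimal places: z = 32.3618

Answer: 32.3618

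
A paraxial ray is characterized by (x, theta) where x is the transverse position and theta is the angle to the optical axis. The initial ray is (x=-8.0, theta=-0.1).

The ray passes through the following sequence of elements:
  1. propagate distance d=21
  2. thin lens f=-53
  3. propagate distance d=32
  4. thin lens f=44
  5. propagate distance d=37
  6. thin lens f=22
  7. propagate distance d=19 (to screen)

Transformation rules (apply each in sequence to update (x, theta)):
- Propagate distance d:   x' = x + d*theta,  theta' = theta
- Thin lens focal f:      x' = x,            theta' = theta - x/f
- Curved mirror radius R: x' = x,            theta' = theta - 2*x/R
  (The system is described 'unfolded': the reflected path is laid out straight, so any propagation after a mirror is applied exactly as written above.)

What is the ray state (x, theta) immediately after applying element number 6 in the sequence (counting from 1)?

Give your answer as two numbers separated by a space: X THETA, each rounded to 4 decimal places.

Answer: -13.8370 0.7793

Derivation:
Initial: x=-8.0000 theta=-0.1000
After 1 (propagate distance d=21): x=-10.1000 theta=-0.1000
After 2 (thin lens f=-53): x=-10.1000 theta=-77/265 (≈-0.2906)
After 3 (propagate distance d=32): x=-10281/530 (≈-19.3981) theta=-77/265 (≈-0.2906)
After 4 (thin lens f=44): x=-10281/530 (≈-19.3981) theta=701/4664 (≈0.1503)
After 5 (propagate distance d=37): x=-322679/23320 (≈-13.8370) theta=701/4664 (≈0.1503)
After 6 (thin lens f=22): x=-322679/23320 (≈-13.8370) theta=399789/513040 (≈0.7793)
Rounded to 4 decimal places: x = -13.8370, theta = 0.7793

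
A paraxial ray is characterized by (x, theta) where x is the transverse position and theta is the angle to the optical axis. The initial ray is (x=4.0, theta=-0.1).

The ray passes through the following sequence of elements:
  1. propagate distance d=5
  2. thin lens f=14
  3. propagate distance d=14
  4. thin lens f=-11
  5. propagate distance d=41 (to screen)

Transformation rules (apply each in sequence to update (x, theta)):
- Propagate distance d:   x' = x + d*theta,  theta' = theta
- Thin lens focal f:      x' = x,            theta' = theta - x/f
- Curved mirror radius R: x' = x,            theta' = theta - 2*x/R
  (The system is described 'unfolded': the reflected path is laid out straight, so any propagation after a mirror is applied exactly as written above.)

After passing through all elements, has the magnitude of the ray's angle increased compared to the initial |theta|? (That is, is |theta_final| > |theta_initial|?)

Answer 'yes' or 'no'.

Answer: yes

Derivation:
Initial: x=4.0000 theta=-0.1000
After 1 (propagate distance d=5): x=3.5000 theta=-0.1000
After 2 (thin lens f=14): x=3.5000 theta=-0.3500
After 3 (propagate distance d=14): x=-1.4000 theta=-0.3500
After 4 (thin lens f=-11): x=-1.4000 theta=-21/44 (≈-0.4773)
After 5 (propagate distance d=41 (to screen)): x=-4613/220 (≈-20.9682) theta=-21/44 (≈-0.4773)
|theta_initial|=0.1000 |theta_final|=21/44 (≈0.4773) -> increased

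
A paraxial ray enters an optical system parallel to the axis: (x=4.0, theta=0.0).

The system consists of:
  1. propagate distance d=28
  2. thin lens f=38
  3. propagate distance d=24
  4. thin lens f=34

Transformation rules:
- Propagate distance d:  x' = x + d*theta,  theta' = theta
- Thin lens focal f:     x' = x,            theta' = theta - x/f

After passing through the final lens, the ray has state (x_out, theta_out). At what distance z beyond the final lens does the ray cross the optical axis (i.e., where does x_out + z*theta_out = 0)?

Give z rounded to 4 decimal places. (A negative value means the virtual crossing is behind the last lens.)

Answer: 9.9167

Derivation:
Initial: x=4.0000 theta=0.0000
After 1 (propagate distance d=28): x=4.0000 theta=0.0000
After 2 (thin lens f=38): x=4.0000 theta=-2/19 (≈-0.1053)
After 3 (propagate distance d=24): x=28/19 (≈1.4737) theta=-2/19 (≈-0.1053)
After 4 (thin lens f=34): x=28/19 (≈1.4737) theta=-48/323 (≈-0.1486)
z_focus = -x_out/theta_out = -(28/19)/(-48/323) = 119/12 ≈ 9.9167
Rounded to 4 decimal places: z = 9.9167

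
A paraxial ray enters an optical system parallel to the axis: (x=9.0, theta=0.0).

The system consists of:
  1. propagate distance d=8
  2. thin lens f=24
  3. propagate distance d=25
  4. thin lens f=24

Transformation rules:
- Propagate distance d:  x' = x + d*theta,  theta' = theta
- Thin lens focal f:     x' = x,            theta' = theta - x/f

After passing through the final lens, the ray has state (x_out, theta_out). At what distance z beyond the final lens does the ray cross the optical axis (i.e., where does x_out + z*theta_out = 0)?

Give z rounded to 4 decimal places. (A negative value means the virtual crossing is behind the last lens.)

Answer: -1.0435

Derivation:
Initial: x=9.0000 theta=0.0000
After 1 (propagate distance d=8): x=9.0000 theta=0.0000
After 2 (thin lens f=24): x=9.0000 theta=-0.3750
After 3 (propagate distance d=25): x=-0.3750 theta=-0.3750
After 4 (thin lens f=24): x=-0.3750 theta=-23/64 (≈-0.3594)
z_focus = -x_out/theta_out = -(-0.3750)/(-23/64) = -24/23 ≈ -1.0435
Rounded to 4 decimal places: z = -1.0435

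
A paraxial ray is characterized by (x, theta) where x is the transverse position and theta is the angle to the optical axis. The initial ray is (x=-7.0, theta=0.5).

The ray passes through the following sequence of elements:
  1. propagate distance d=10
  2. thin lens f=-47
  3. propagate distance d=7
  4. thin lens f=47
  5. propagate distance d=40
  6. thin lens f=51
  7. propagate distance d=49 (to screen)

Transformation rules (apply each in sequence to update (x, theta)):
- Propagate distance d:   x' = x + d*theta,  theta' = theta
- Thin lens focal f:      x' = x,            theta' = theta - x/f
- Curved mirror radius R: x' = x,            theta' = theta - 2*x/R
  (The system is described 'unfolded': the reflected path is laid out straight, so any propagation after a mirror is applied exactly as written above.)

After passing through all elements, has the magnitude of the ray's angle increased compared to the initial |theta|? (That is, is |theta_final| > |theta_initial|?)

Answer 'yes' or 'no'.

Initial: x=-7.0000 theta=0.5000
After 1 (propagate distance d=10): x=-2.0000 theta=0.5000
After 2 (thin lens f=-47): x=-2.0000 theta=43/94 (≈0.4574)
After 3 (propagate distance d=7): x=113/94 (≈1.2021) theta=43/94 (≈0.4574)
After 4 (thin lens f=47): x=113/94 (≈1.2021) theta=954/2209 (≈0.4319)
After 5 (propagate distance d=40): x=81631/4418 (≈18.4769) theta=954/2209 (≈0.4319)
After 6 (thin lens f=51): x=81631/4418 (≈18.4769) theta=15677/225318 (≈0.0696)
After 7 (propagate distance d=49 (to screen)): x=2465677/112659 (≈21.8862) theta=15677/225318 (≈0.0696)
|theta_initial|=0.5000 |theta_final|=15677/225318 (≈0.0696) -> not increased

Answer: no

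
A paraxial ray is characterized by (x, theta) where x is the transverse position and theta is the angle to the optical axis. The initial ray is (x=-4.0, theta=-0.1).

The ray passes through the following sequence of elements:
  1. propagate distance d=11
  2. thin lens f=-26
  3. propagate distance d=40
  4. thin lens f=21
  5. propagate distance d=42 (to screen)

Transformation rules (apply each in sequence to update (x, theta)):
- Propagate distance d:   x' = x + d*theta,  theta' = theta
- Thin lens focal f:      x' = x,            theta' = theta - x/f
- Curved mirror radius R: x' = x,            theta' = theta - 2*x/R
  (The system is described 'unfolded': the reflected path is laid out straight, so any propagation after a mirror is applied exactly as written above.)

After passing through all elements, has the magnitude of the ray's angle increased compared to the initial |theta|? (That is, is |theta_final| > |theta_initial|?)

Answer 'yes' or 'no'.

Initial: x=-4.0000 theta=-0.1000
After 1 (propagate distance d=11): x=-5.1000 theta=-0.1000
After 2 (thin lens f=-26): x=-5.1000 theta=-77/260 (≈-0.2962)
After 3 (propagate distance d=40): x=-2203/130 (≈-16.9462) theta=-77/260 (≈-0.2962)
After 4 (thin lens f=21): x=-2203/130 (≈-16.9462) theta=2789/5460 (≈0.5108)
After 5 (propagate distance d=42 (to screen)): x=293/65 (≈4.5077) theta=2789/5460 (≈0.5108)
|theta_initial|=0.1000 |theta_final|=2789/5460 (≈0.5108) -> increased

Answer: yes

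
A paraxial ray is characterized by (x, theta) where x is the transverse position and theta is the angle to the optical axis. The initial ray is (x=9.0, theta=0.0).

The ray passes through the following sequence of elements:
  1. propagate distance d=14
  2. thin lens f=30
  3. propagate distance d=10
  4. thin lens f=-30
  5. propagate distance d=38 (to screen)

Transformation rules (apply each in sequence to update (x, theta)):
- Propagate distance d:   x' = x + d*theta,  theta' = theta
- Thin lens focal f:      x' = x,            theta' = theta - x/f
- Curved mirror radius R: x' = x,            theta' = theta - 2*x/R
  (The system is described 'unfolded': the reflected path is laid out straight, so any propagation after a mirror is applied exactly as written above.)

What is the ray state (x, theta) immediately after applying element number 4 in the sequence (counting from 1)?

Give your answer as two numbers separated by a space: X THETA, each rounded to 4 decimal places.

Answer: 6.0000 -0.1000

Derivation:
Initial: x=9.0000 theta=0.0000
After 1 (propagate distance d=14): x=9.0000 theta=0.0000
After 2 (thin lens f=30): x=9.0000 theta=-0.3000
After 3 (propagate distance d=10): x=6.0000 theta=-0.3000
After 4 (thin lens f=-30): x=6.0000 theta=-0.1000
Rounded to 4 decimal places: x = 6.0000, theta = -0.1000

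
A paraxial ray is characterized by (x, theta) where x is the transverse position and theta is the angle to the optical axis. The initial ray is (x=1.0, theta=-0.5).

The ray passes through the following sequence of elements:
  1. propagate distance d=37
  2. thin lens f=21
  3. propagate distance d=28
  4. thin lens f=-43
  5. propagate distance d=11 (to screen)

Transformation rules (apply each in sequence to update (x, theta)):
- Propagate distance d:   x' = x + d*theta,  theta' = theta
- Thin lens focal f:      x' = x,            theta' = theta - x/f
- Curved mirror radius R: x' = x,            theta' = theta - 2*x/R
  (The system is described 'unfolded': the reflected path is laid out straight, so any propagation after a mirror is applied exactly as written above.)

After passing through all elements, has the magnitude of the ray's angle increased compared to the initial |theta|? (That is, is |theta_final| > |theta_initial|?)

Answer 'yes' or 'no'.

Answer: no

Derivation:
Initial: x=1.0000 theta=-0.5000
After 1 (propagate distance d=37): x=-17.5000 theta=-0.5000
After 2 (thin lens f=21): x=-17.5000 theta=1/3 (≈0.3333)
After 3 (propagate distance d=28): x=-49/6 (≈-8.1667) theta=1/3 (≈0.3333)
After 4 (thin lens f=-43): x=-49/6 (≈-8.1667) theta=37/258 (≈0.1434)
After 5 (propagate distance d=11 (to screen)): x=-850/129 (≈-6.5891) theta=37/258 (≈0.1434)
|theta_initial|=0.5000 |theta_final|=37/258 (≈0.1434) -> not increased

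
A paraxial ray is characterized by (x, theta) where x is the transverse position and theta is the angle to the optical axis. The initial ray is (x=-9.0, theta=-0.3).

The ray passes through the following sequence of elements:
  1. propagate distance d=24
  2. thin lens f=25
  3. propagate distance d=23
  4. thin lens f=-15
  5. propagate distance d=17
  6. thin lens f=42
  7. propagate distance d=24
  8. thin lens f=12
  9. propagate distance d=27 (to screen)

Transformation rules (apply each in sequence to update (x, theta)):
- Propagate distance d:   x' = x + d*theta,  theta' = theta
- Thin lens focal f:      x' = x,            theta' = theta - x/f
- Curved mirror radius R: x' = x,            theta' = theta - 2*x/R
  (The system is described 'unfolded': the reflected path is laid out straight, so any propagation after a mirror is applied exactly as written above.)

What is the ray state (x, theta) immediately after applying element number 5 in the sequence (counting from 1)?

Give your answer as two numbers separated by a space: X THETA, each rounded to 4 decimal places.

Answer: -11.5688 -0.1984

Derivation:
Initial: x=-9.0000 theta=-0.3000
After 1 (propagate distance d=24): x=-16.2000 theta=-0.3000
After 2 (thin lens f=25): x=-16.2000 theta=0.3480
After 3 (propagate distance d=23): x=-8.1960 theta=0.3480
After 4 (thin lens f=-15): x=-8.1960 theta=-0.1984
After 5 (propagate distance d=17): x=-11.5688 theta=-0.1984
Rounded to 4 decimal places: x = -11.5688, theta = -0.1984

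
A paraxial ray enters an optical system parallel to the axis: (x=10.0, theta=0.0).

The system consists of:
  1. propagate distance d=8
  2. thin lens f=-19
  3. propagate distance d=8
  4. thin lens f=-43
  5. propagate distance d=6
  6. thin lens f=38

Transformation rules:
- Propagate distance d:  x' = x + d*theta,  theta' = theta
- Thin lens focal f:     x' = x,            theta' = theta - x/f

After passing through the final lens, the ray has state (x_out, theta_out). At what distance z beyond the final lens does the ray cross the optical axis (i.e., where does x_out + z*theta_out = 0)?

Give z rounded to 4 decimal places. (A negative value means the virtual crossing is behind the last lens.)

Answer: -55.6793

Derivation:
Initial: x=10.0000 theta=0.0000
After 1 (propagate distance d=8): x=10.0000 theta=0.0000
After 2 (thin lens f=-19): x=10.0000 theta=10/19 (≈0.5263)
After 3 (propagate distance d=8): x=270/19 (≈14.2105) theta=10/19 (≈0.5263)
After 4 (thin lens f=-43): x=270/19 (≈14.2105) theta=700/817 (≈0.8568)
After 5 (propagate distance d=6): x=15810/817 (≈19.3513) theta=700/817 (≈0.8568)
After 6 (thin lens f=38): x=15810/817 (≈19.3513) theta=5395/15523 (≈0.3475)
z_focus = -x_out/theta_out = -(15810/817)/(5395/15523) = -60078/1079 ≈ -55.6793
Rounded to 4 decimal places: z = -55.6793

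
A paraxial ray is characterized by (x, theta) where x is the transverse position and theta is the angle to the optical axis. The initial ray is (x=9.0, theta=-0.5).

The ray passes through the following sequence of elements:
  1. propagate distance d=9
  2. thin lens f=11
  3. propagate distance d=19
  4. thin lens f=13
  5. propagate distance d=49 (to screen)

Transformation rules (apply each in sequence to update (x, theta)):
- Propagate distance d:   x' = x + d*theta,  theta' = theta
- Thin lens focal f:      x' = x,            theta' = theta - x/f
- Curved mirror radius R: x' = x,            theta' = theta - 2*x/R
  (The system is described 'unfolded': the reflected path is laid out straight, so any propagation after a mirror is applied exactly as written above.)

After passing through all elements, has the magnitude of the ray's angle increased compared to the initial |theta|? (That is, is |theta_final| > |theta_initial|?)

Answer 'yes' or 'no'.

Answer: no

Derivation:
Initial: x=9.0000 theta=-0.5000
After 1 (propagate distance d=9): x=4.5000 theta=-0.5000
After 2 (thin lens f=11): x=4.5000 theta=-10/11 (≈-0.9091)
After 3 (propagate distance d=19): x=-281/22 (≈-12.7727) theta=-10/11 (≈-0.9091)
After 4 (thin lens f=13): x=-281/22 (≈-12.7727) theta=21/286 (≈0.0734)
After 5 (propagate distance d=49 (to screen)): x=-1312/143 (≈-9.1748) theta=21/286 (≈0.0734)
|theta_initial|=0.5000 |theta_final|=21/286 (≈0.0734) -> not increased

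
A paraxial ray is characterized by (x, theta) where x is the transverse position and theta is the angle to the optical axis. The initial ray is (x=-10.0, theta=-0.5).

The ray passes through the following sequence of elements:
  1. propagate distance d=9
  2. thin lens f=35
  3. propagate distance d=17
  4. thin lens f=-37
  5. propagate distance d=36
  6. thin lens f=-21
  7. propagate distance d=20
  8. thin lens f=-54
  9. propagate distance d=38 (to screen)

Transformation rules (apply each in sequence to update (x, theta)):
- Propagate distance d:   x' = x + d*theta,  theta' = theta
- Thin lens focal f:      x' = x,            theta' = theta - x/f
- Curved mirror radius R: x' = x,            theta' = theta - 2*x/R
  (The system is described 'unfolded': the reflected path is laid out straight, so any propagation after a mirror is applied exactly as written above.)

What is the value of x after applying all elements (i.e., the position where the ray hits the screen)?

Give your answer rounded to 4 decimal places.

Answer: -214.7996

Derivation:
Initial: x=-10.0000 theta=-0.5000
After 1 (propagate distance d=9): x=-14.5000 theta=-0.5000
After 2 (thin lens f=35): x=-14.5000 theta=-3/35 (≈-0.0857)
After 3 (propagate distance d=17): x=-1117/70 (≈-15.9571) theta=-3/35 (≈-0.0857)
After 4 (thin lens f=-37): x=-1117/70 (≈-15.9571) theta=-1339/2590 (≈-0.5170)
After 5 (propagate distance d=36): x=-89533/2590 (≈-34.5687) theta=-1339/2590 (≈-0.5170)
After 6 (thin lens f=-21): x=-89533/2590 (≈-34.5687) theta=-58826/27195 (≈-2.1631)
After 7 (propagate distance d=20): x=-4233233/54390 (≈-77.8311) theta=-58826/27195 (≈-2.1631)
After 8 (thin lens f=-54): x=-4233233/54390 (≈-77.8311) theta=-10586441/2937060 (≈-3.6044)
After 9 (propagate distance d=38 (to screen)): x=-4506281/20979 (≈-214.7996) theta=-10586441/2937060 (≈-3.6044)
Rounded to 4 decimal places: x = -214.7996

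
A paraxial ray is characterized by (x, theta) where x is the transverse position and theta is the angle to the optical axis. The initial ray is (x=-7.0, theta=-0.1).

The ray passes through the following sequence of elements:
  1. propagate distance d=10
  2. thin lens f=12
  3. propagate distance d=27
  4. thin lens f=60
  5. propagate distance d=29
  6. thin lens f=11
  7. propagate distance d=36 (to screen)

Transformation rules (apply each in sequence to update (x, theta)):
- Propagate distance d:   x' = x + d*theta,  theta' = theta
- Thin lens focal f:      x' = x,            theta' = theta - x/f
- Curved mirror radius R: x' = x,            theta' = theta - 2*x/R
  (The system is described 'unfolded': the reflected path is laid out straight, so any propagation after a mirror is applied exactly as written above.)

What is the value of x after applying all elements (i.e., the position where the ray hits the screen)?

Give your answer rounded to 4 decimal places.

Initial: x=-7.0000 theta=-0.1000
After 1 (propagate distance d=10): x=-8.0000 theta=-0.1000
After 2 (thin lens f=12): x=-8.0000 theta=17/30 (≈0.5667)
After 3 (propagate distance d=27): x=7.3000 theta=17/30 (≈0.5667)
After 4 (thin lens f=60): x=7.3000 theta=0.4450
After 5 (propagate distance d=29): x=20.2050 theta=0.4450
After 6 (thin lens f=11): x=20.2050 theta=-1531/1100 (≈-1.3918)
After 7 (propagate distance d=36 (to screen)): x=-65781/2200 (≈-29.9005) theta=-1531/1100 (≈-1.3918)
Rounded to 4 decimal places: x = -29.9005

Answer: -29.9005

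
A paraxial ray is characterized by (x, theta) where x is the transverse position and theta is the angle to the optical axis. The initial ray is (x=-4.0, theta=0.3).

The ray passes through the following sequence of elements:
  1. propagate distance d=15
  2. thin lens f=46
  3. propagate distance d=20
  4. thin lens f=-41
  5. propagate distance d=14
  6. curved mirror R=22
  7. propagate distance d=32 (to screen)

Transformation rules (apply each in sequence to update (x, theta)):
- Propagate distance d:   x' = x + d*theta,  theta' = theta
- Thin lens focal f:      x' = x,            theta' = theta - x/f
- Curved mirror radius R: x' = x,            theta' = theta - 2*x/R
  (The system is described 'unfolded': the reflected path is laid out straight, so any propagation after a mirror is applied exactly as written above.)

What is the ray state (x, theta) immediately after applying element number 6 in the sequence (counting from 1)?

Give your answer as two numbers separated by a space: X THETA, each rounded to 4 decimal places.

Answer: 12.4757 -0.6918

Derivation:
Initial: x=-4.0000 theta=0.3000
After 1 (propagate distance d=15): x=0.5000 theta=0.3000
After 2 (thin lens f=46): x=0.5000 theta=133/460 (≈0.2891)
After 3 (propagate distance d=20): x=289/46 (≈6.2826) theta=133/460 (≈0.2891)
After 4 (thin lens f=-41): x=289/46 (≈6.2826) theta=8343/18860 (≈0.4424)
After 5 (propagate distance d=14): x=58823/4715 (≈12.4757) theta=8343/18860 (≈0.4424)
After 6 (curved mirror R=22): x=58823/4715 (≈12.4757) theta=-143519/207460 (≈-0.6918)
Rounded to 4 decimal places: x = 12.4757, theta = -0.6918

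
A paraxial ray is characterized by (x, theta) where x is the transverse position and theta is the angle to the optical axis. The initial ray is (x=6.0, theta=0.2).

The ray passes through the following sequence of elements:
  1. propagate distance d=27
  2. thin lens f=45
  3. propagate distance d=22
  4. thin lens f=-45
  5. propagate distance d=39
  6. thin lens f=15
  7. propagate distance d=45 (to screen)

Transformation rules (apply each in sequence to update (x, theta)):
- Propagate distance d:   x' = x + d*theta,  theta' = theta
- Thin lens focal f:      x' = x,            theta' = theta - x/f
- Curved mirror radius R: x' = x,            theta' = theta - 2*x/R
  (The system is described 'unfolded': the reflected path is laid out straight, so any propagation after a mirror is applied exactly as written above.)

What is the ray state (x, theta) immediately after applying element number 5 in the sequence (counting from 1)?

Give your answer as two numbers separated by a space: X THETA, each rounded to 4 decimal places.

Answer: 17.0098 0.1739

Derivation:
Initial: x=6.0000 theta=0.2000
After 1 (propagate distance d=27): x=11.4000 theta=0.2000
After 2 (thin lens f=45): x=11.4000 theta=-4/75 (≈-0.0533)
After 3 (propagate distance d=22): x=767/75 (≈10.2267) theta=-4/75 (≈-0.0533)
After 4 (thin lens f=-45): x=767/75 (≈10.2267) theta=587/3375 (≈0.1739)
After 5 (propagate distance d=39): x=19136/1125 (≈17.0098) theta=587/3375 (≈0.1739)
Rounded to 4 decimal places: x = 17.0098, theta = 0.1739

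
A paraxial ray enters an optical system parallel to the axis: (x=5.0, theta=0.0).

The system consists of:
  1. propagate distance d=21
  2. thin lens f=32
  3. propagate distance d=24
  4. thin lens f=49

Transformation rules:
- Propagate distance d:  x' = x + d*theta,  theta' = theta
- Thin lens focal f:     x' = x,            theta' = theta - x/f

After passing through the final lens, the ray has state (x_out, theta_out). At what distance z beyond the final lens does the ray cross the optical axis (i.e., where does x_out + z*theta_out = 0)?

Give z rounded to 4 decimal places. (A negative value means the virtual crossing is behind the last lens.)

Answer: 6.8772

Derivation:
Initial: x=5.0000 theta=0.0000
After 1 (propagate distance d=21): x=5.0000 theta=0.0000
After 2 (thin lens f=32): x=5.0000 theta=-5/32 (≈-0.1563)
After 3 (propagate distance d=24): x=1.2500 theta=-5/32 (≈-0.1563)
After 4 (thin lens f=49): x=1.2500 theta=-285/1568 (≈-0.1818)
z_focus = -x_out/theta_out = -(1.2500)/(-285/1568) = 392/57 ≈ 6.8772
Rounded to 4 decimal places: z = 6.8772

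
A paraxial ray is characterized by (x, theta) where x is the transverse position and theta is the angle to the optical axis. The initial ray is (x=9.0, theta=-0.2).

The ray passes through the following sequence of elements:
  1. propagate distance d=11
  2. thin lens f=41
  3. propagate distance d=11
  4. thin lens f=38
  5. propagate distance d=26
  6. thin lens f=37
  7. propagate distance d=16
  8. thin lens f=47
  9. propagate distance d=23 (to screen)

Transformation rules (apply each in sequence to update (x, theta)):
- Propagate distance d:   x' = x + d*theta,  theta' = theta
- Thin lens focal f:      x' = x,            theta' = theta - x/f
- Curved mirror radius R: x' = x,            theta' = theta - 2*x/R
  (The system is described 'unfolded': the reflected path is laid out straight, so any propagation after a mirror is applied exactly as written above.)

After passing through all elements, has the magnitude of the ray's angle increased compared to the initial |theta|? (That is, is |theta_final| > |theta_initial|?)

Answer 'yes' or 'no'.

Answer: no

Derivation:
Initial: x=9.0000 theta=-0.2000
After 1 (propagate distance d=11): x=6.8000 theta=-0.2000
After 2 (thin lens f=41): x=6.8000 theta=-15/41 (≈-0.3659)
After 3 (propagate distance d=11): x=569/205 (≈2.7756) theta=-15/41 (≈-0.3659)
After 4 (thin lens f=38): x=569/205 (≈2.7756) theta=-3419/7790 (≈-0.4389)
After 5 (propagate distance d=26): x=-33636/3895 (≈-8.6357) theta=-3419/7790 (≈-0.4389)
After 6 (thin lens f=37): x=-33636/3895 (≈-8.6357) theta=-59231/288230 (≈-0.2055)
After 7 (propagate distance d=16): x=-343676/28823 (≈-11.9237) theta=-59231/288230 (≈-0.2055)
After 8 (thin lens f=47): x=-343676/28823 (≈-11.9237) theta=652903/13546810 (≈0.0482)
After 9 (propagate distance d=23 (to screen)): x=-146510951/13546810 (≈-10.8152) theta=652903/13546810 (≈0.0482)
|theta_initial|=0.2000 |theta_final|=652903/13546810 (≈0.0482) -> not increased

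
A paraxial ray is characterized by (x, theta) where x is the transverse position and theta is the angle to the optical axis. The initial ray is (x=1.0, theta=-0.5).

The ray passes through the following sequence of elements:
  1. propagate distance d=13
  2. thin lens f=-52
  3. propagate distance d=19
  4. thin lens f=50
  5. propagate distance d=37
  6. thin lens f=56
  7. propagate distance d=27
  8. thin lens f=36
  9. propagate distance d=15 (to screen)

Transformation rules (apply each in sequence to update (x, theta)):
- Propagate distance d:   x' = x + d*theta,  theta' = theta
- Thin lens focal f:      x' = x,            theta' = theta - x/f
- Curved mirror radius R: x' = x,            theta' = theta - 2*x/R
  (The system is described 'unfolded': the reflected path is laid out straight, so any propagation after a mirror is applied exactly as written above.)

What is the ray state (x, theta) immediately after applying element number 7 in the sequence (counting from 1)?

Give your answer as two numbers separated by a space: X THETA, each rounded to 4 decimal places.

Initial: x=1.0000 theta=-0.5000
After 1 (propagate distance d=13): x=-5.5000 theta=-0.5000
After 2 (thin lens f=-52): x=-5.5000 theta=-63/104 (≈-0.6058)
After 3 (propagate distance d=19): x=-1769/104 (≈-17.0096) theta=-63/104 (≈-0.6058)
After 4 (thin lens f=50): x=-1769/104 (≈-17.0096) theta=-1381/5200 (≈-0.2656)
After 5 (propagate distance d=37): x=-139547/5200 (≈-26.8360) theta=-1381/5200 (≈-0.2656)
After 6 (thin lens f=56): x=-139547/5200 (≈-26.8360) theta=62211/291200 (≈0.2136)
After 7 (propagate distance d=27): x=-1226987/58240 (≈-21.0678) theta=62211/291200 (≈0.2136)
Rounded to 4 decimal places: x = -21.0678, theta = 0.2136

Answer: -21.0678 0.2136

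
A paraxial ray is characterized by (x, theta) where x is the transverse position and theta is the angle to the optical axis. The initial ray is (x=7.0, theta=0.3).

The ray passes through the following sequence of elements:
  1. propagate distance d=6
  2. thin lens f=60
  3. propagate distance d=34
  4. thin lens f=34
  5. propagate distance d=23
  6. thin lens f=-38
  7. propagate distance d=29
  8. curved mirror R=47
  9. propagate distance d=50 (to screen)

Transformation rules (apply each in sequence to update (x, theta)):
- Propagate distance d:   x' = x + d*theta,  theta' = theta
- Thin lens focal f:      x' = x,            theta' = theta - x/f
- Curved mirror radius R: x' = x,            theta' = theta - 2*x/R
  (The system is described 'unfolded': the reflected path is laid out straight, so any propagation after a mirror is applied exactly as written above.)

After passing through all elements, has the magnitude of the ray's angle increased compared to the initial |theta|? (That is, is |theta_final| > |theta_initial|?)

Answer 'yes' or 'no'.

Answer: yes

Derivation:
Initial: x=7.0000 theta=0.3000
After 1 (propagate distance d=6): x=8.8000 theta=0.3000
After 2 (thin lens f=60): x=8.8000 theta=23/150 (≈0.1533)
After 3 (propagate distance d=34): x=1051/75 (≈14.0133) theta=23/150 (≈0.1533)
After 4 (thin lens f=34): x=1051/75 (≈14.0133) theta=-22/85 (≈-0.2588)
After 5 (propagate distance d=23): x=10277/1275 (≈8.0604) theta=-22/85 (≈-0.2588)
After 6 (thin lens f=-38): x=10277/1275 (≈8.0604) theta=-2263/48450 (≈-0.0467)
After 7 (propagate distance d=29): x=324899/48450 (≈6.7059) theta=-2263/48450 (≈-0.0467)
After 8 (curved mirror R=47): x=324899/48450 (≈6.7059) theta=-252053/759050 (≈-0.3321)
After 9 (propagate distance d=50 (to screen)): x=-22537697/2277150 (≈-9.8973) theta=-252053/759050 (≈-0.3321)
|theta_initial|=0.3000 |theta_final|=252053/759050 (≈0.3321) -> increased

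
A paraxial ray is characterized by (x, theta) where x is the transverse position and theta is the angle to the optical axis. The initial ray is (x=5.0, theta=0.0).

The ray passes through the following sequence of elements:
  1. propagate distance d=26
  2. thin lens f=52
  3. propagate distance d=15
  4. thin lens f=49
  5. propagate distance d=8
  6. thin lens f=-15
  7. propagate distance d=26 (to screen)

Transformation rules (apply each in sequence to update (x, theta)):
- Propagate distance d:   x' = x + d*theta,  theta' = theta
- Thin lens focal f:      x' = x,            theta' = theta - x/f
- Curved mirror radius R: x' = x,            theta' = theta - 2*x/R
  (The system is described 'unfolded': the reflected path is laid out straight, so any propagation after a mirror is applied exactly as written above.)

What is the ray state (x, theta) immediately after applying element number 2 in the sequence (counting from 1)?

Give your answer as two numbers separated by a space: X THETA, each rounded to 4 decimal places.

Answer: 5.0000 -0.0962

Derivation:
Initial: x=5.0000 theta=0.0000
After 1 (propagate distance d=26): x=5.0000 theta=0.0000
After 2 (thin lens f=52): x=5.0000 theta=-5/52 (≈-0.0962)
Rounded to 4 decimal places: x = 5.0000, theta = -0.0962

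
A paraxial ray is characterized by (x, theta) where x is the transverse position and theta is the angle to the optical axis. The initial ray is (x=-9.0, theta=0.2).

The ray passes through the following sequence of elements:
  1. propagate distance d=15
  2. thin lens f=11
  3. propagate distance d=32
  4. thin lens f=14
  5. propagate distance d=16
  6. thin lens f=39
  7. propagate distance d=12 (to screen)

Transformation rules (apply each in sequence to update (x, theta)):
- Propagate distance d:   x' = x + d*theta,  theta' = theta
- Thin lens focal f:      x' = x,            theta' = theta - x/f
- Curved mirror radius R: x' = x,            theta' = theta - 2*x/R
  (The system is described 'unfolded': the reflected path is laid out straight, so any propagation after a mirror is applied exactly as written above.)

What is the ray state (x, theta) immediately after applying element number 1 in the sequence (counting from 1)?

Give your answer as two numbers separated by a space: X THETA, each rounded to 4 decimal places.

Answer: -6.0000 0.2000

Derivation:
Initial: x=-9.0000 theta=0.2000
After 1 (propagate distance d=15): x=-6.0000 theta=0.2000
Rounded to 4 decimal places: x = -6.0000, theta = 0.2000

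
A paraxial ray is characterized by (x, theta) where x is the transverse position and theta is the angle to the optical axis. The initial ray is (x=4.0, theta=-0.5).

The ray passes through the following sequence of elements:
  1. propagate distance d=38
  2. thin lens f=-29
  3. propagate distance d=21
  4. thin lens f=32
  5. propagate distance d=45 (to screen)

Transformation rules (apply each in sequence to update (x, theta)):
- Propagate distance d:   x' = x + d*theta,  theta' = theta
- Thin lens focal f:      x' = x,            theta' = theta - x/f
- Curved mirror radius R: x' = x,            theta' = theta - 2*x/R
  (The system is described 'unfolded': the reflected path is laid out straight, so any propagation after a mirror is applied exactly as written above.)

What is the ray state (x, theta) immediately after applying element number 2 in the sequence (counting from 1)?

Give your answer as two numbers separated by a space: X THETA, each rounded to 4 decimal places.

Answer: -15.0000 -1.0172

Derivation:
Initial: x=4.0000 theta=-0.5000
After 1 (propagate distance d=38): x=-15.0000 theta=-0.5000
After 2 (thin lens f=-29): x=-15.0000 theta=-59/58 (≈-1.0172)
Rounded to 4 decimal places: x = -15.0000, theta = -1.0172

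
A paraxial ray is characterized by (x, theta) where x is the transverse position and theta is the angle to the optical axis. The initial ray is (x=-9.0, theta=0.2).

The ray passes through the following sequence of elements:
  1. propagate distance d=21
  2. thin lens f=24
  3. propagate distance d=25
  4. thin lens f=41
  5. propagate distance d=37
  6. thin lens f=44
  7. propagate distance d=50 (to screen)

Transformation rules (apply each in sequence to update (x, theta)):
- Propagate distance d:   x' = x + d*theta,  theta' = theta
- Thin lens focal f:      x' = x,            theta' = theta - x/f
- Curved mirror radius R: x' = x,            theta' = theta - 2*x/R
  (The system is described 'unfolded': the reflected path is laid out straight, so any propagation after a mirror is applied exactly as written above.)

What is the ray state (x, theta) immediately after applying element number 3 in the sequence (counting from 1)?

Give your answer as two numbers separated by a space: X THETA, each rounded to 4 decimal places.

Answer: 5.2000 0.4000

Derivation:
Initial: x=-9.0000 theta=0.2000
After 1 (propagate distance d=21): x=-4.8000 theta=0.2000
After 2 (thin lens f=24): x=-4.8000 theta=0.4000
After 3 (propagate distance d=25): x=5.2000 theta=0.4000
Rounded to 4 decimal places: x = 5.2000, theta = 0.4000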